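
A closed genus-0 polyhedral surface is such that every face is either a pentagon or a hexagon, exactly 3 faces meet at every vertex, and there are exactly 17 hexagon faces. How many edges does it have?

Let x be the number of pentagons; then F = 17 + x.
Edge–face incidences: 2E = 6·17 + 5·x = 102 + 5x.
Every vertex has degree 3, so 3V = 2E.
Euler: V − E + F = 2 ⇒ (2E)/3 − E + (17 + x) = 2.
Multiply by 6: 2·(2E) − 3·(2E) + 6·(17 + x) = 12, i.e. 102 + 6x − (102 + 5x) = 12.
Collecting terms: x = 12.
Then 2E = 102 + 5·12 = 162, so E = 81, V = 2E/3 = 54, F = 17 + 12 = 29.

81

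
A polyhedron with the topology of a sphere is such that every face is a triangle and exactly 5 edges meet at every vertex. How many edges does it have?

Each face has 3 edges and each edge borders two faces, so 2E = 3F.
Each vertex has degree 5, so 5V = 2E and hence V = 3F/5.
Euler: V − E + F = 2 ⇒ (3F/5) − (3F/2) + F = 2.
Multiply by 10: (6 − 15 + 10)F = 20, i.e. 1F = 20.
So F = 20, E = 3·20/2 = 30, V = 3·20/5 = 12.

30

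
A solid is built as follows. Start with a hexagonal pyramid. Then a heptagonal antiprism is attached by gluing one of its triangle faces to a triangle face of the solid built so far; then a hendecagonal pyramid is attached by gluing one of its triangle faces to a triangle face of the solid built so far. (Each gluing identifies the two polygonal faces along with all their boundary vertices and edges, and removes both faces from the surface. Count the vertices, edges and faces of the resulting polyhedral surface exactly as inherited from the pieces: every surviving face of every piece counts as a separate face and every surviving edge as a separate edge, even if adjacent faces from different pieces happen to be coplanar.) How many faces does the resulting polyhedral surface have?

A hexagonal pyramid: V=7, E=12, F=7.
Attach a heptagonal antiprism (V=14, E=28, F=16) along a 3-gon: merge 3 vertices and 3 edges, delete both glued faces → V=18, E=37, F=21.
Attach a hendecagonal pyramid (V=12, E=22, F=12) along a 3-gon: merge 3 vertices and 3 edges, delete both glued faces → V=27, E=56, F=31.
Check: V − E + F = 27 − 56 + 31 = 2.

31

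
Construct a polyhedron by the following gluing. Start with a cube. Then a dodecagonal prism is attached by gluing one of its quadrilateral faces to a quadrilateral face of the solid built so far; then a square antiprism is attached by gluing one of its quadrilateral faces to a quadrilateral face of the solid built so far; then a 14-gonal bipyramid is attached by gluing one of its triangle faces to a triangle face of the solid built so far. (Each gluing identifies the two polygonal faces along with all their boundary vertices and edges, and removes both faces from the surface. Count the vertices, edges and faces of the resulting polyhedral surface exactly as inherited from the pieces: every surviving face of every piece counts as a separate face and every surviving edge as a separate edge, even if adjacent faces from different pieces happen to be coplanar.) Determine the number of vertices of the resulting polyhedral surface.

45

A cube: V=8, E=12, F=6.
Attach a dodecagonal prism (V=24, E=36, F=14) along a 4-gon: merge 4 vertices and 4 edges, delete both glued faces → V=28, E=44, F=18.
Attach a square antiprism (V=8, E=16, F=10) along a 4-gon: merge 4 vertices and 4 edges, delete both glued faces → V=32, E=56, F=26.
Attach a 14-gonal bipyramid (V=16, E=42, F=28) along a 3-gon: merge 3 vertices and 3 edges, delete both glued faces → V=45, E=95, F=52.
Check: V − E + F = 45 − 95 + 52 = 2.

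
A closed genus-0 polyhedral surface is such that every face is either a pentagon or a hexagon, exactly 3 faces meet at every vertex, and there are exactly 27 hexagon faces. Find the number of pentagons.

Let x be the number of pentagons; then F = 27 + x.
Edge–face incidences: 2E = 6·27 + 5·x = 162 + 5x.
Every vertex has degree 3, so 3V = 2E.
Euler: V − E + F = 2 ⇒ (2E)/3 − E + (27 + x) = 2.
Multiply by 6: 2·(2E) − 3·(2E) + 6·(27 + x) = 12, i.e. 162 + 6x − (162 + 5x) = 12.
Collecting terms: x = 12.
Then 2E = 162 + 5·12 = 222, so E = 111, V = 2E/3 = 74, F = 27 + 12 = 39.

12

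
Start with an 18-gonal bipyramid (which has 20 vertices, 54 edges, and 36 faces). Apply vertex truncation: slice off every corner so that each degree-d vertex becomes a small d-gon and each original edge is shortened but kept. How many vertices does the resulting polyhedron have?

108

Truncation replaces each original edge-end by a new vertex, so V′ = 2E = 108.
Each original edge survives, and each old vertex of degree d contributes d new edges; summing degrees gives Σd = 2E, so E′ = E + 2E = 3E = 162.
Each original face survives and each original vertex becomes one new face: F′ = F + V = 56.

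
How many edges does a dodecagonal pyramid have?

24

A pyramid on an n-gon base has one n-gon and n triangles: V = 12 + 1 = 13, E = 2·12 = 24, F = 12 + 1 = 13.
Check: V − E + F = 13 − 24 + 13 = 2.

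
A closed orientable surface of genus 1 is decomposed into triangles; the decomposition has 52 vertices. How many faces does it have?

χ = 2 − 2·1 = 0, and every face is a triangle so 3F = 2E.
V − E + F = 0 with E = 3F/2 gives 52 − (3/2 − 1)·F = 0, so F = 104 and E = 156.

104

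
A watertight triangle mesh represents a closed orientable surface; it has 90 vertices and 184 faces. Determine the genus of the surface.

Every face is a triangle, so 2E = 3·184 = 552, giving E = 276.
χ = V − E + F = 90 − 276 + 184 = -2.
For a closed orientable surface χ = 2 − 2g, so g = (2 − (-2))/2 = 2.

2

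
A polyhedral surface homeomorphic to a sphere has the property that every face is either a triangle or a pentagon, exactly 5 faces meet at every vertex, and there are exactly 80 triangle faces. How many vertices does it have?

60

Let x be the number of pentagons; then F = 80 + x.
Edge–face incidences: 2E = 3·80 + 5·x = 240 + 5x.
Every vertex has degree 5, so 5V = 2E.
Euler: V − E + F = 2 ⇒ (2E)/5 − E + (80 + x) = 2.
Multiply by 10: 2·(2E) − 5·(2E) + 10·(80 + x) = 20, i.e. 800 + 10x − 3·(240 + 5x) = 20.
Collecting terms: −5x + 80 = 20, so −5x = −60, so x = 12.
Then 2E = 240 + 5·12 = 300, so E = 150, V = 2E/5 = 60, F = 80 + 12 = 92.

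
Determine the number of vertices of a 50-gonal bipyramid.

52

A bipyramid over an n-gon has 2n triangular faces and n + 2 vertices: V = 50 + 2 = 52, E = 3·50 = 150, F = 2·50 = 100.
Check: V − E + F = 52 − 150 + 100 = 2.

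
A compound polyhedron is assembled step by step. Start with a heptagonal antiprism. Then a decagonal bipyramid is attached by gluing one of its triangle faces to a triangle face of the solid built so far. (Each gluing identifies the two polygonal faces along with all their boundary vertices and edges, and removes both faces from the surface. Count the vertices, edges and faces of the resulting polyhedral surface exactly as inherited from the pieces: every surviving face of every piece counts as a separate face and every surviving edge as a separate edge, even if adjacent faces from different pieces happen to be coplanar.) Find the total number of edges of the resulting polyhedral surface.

A heptagonal antiprism: V=14, E=28, F=16.
Attach a decagonal bipyramid (V=12, E=30, F=20) along a 3-gon: merge 3 vertices and 3 edges, delete both glued faces → V=23, E=55, F=34.
Check: V − E + F = 23 − 55 + 34 = 2.

55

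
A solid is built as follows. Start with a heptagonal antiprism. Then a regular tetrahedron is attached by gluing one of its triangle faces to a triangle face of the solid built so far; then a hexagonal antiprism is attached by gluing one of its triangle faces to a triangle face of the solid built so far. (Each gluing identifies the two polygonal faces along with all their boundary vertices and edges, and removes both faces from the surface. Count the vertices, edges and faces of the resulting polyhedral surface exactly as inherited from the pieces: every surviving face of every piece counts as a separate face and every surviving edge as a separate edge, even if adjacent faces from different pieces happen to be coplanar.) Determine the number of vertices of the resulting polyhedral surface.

24

A heptagonal antiprism: V=14, E=28, F=16.
Attach a regular tetrahedron (V=4, E=6, F=4) along a 3-gon: merge 3 vertices and 3 edges, delete both glued faces → V=15, E=31, F=18.
Attach a hexagonal antiprism (V=12, E=24, F=14) along a 3-gon: merge 3 vertices and 3 edges, delete both glued faces → V=24, E=52, F=30.
Check: V − E + F = 24 − 52 + 30 = 2.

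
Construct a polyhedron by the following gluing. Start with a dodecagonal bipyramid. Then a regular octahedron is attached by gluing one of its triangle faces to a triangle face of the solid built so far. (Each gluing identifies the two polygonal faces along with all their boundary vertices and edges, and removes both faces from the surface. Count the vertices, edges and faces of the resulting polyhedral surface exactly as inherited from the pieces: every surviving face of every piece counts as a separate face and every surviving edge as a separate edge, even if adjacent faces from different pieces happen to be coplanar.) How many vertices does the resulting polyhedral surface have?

A dodecagonal bipyramid: V=14, E=36, F=24.
Attach a regular octahedron (V=6, E=12, F=8) along a 3-gon: merge 3 vertices and 3 edges, delete both glued faces → V=17, E=45, F=30.
Check: V − E + F = 17 − 45 + 30 = 2.

17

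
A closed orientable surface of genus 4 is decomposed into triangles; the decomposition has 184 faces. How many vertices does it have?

χ = 2 − 2·4 = -6, and every face is a triangle so 3F = 2E.
E = 3·184/2 = 276. Then V = -6 + E − F = -6 + 276 − 184 = 86.

86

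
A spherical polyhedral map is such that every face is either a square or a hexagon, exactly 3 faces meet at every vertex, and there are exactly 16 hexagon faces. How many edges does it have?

60

Let x be the number of squares; then F = 16 + x.
Edge–face incidences: 2E = 6·16 + 4·x = 96 + 4x.
Every vertex has degree 3, so 3V = 2E.
Euler: V − E + F = 2 ⇒ (2E)/3 − E + (16 + x) = 2.
Multiply by 6: 2·(2E) − 3·(2E) + 6·(16 + x) = 12, i.e. 96 + 6x − (96 + 4x) = 12.
Collecting terms: 2x = 12, so x = 6.
Then 2E = 96 + 4·6 = 120, so E = 60, V = 2E/3 = 40, F = 16 + 6 = 22.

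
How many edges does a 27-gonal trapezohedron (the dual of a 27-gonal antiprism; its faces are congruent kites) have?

108

The n-trapezohedron (dual of the n-antiprism) has V = 2·27 + 2 = 56, E = 4·27 = 108, F = 2·27 = 54.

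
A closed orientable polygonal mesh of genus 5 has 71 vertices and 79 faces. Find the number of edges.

For a closed orientable surface of genus 5, χ = 2 − 2·5 = -8.
E = V + F − (-8) = 71 + 79 − (-8) = 158.

158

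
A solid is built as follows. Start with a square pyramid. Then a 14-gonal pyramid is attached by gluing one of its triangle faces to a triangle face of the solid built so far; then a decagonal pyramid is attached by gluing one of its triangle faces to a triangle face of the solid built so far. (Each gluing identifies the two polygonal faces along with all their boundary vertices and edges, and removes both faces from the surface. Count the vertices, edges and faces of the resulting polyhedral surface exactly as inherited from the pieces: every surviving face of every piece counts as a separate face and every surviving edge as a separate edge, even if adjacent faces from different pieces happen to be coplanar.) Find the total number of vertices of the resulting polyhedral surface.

25

A square pyramid: V=5, E=8, F=5.
Attach a 14-gonal pyramid (V=15, E=28, F=15) along a 3-gon: merge 3 vertices and 3 edges, delete both glued faces → V=17, E=33, F=18.
Attach a decagonal pyramid (V=11, E=20, F=11) along a 3-gon: merge 3 vertices and 3 edges, delete both glued faces → V=25, E=50, F=27.
Check: V − E + F = 25 − 50 + 27 = 2.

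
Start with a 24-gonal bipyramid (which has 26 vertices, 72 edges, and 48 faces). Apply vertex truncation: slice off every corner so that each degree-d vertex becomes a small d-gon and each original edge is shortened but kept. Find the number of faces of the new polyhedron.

74

Truncation replaces each original edge-end by a new vertex, so V′ = 2E = 144.
Each original edge survives, and each old vertex of degree d contributes d new edges; summing degrees gives Σd = 2E, so E′ = E + 2E = 3E = 216.
Each original face survives and each original vertex becomes one new face: F′ = F + V = 74.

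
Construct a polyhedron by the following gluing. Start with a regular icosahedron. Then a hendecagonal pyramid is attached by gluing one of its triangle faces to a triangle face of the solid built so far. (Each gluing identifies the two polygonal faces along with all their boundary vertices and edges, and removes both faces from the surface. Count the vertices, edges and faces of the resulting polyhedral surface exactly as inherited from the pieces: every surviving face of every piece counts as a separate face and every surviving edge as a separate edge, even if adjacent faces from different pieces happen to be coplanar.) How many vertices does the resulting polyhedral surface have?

21

A regular icosahedron: V=12, E=30, F=20.
Attach a hendecagonal pyramid (V=12, E=22, F=12) along a 3-gon: merge 3 vertices and 3 edges, delete both glued faces → V=21, E=49, F=30.
Check: V − E + F = 21 − 49 + 30 = 2.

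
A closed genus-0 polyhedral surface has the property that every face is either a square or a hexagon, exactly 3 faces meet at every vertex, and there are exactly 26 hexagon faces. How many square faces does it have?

Let x be the number of squares; then F = 26 + x.
Edge–face incidences: 2E = 6·26 + 4·x = 156 + 4x.
Every vertex has degree 3, so 3V = 2E.
Euler: V − E + F = 2 ⇒ (2E)/3 − E + (26 + x) = 2.
Multiply by 6: 2·(2E) − 3·(2E) + 6·(26 + x) = 12, i.e. 156 + 6x − (156 + 4x) = 12.
Collecting terms: 2x = 12, so x = 6.
Then 2E = 156 + 4·6 = 180, so E = 90, V = 2E/3 = 60, F = 26 + 6 = 32.

6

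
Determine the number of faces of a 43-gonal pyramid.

A pyramid on an n-gon base has one n-gon and n triangles: V = 43 + 1 = 44, E = 2·43 = 86, F = 43 + 1 = 44.

44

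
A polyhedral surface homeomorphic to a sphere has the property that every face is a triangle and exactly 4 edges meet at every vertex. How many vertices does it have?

6

Each face has 3 edges and each edge borders two faces, so 2E = 3F.
Each vertex has degree 4, so 4V = 2E and hence V = 3F/4.
Euler: V − E + F = 2 ⇒ (3F/4) − (3F/2) + F = 2.
Multiply by 8: (6 − 12 + 8)F = 16, i.e. 2F = 16.
So F = 8, E = 3·8/2 = 12, V = 3·8/4 = 6.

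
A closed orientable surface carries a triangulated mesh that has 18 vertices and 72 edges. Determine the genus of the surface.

Every face is a triangle and each edge borders two faces, so 3F = 2·72, giving F = 48.
χ = V − E + F = 18 − 72 + 48 = -6.
For a closed orientable surface χ = 2 − 2g, so g = (2 − (-6))/2 = 4.

4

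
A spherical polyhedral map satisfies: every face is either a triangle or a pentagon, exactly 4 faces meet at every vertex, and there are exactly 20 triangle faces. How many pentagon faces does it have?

12

Let x be the number of pentagons; then F = 20 + x.
Edge–face incidences: 2E = 3·20 + 5·x = 60 + 5x.
Every vertex has degree 4, so 4V = 2E.
Euler: V − E + F = 2 ⇒ (2E)/4 − E + (20 + x) = 2.
Multiply by 8: 2·(2E) − 4·(2E) + 8·(20 + x) = 16, i.e. 160 + 8x − 2·(60 + 5x) = 16.
Collecting terms: −2x + 40 = 16, so −2x = −24, so x = 12.
Then 2E = 60 + 5·12 = 120, so E = 60, V = 2E/4 = 30, F = 20 + 12 = 32.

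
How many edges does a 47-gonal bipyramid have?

A bipyramid over an n-gon has 2n triangular faces and n + 2 vertices: V = 47 + 2 = 49, E = 3·47 = 141, F = 2·47 = 94.

141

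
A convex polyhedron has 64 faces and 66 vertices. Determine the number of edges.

128

Here V − E + F = 2.
E = V + F − (2) = 66 + 64 − (2) = 128.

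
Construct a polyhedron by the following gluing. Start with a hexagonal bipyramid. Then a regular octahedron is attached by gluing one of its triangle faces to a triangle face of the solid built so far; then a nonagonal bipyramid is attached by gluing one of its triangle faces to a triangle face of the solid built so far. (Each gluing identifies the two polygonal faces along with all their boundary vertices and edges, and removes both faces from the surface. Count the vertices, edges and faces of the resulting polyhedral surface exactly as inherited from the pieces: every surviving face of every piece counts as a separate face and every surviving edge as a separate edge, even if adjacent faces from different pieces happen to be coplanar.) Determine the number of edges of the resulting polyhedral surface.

51

A hexagonal bipyramid: V=8, E=18, F=12.
Attach a regular octahedron (V=6, E=12, F=8) along a 3-gon: merge 3 vertices and 3 edges, delete both glued faces → V=11, E=27, F=18.
Attach a nonagonal bipyramid (V=11, E=27, F=18) along a 3-gon: merge 3 vertices and 3 edges, delete both glued faces → V=19, E=51, F=34.
Check: V − E + F = 19 − 51 + 34 = 2.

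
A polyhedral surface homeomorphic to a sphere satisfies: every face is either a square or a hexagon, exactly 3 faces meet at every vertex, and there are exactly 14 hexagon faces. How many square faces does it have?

Let x be the number of squares; then F = 14 + x.
Edge–face incidences: 2E = 6·14 + 4·x = 84 + 4x.
Every vertex has degree 3, so 3V = 2E.
Euler: V − E + F = 2 ⇒ (2E)/3 − E + (14 + x) = 2.
Multiply by 6: 2·(2E) − 3·(2E) + 6·(14 + x) = 12, i.e. 84 + 6x − (84 + 4x) = 12.
Collecting terms: 2x = 12, so x = 6.
Then 2E = 84 + 4·6 = 108, so E = 54, V = 2E/3 = 36, F = 14 + 6 = 20.

6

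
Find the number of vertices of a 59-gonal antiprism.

An antiprism on an n-gon has two n-gon caps and 2n triangles: V = 2·59 = 118, E = 4·59 = 236, F = 2·59 + 2 = 120.

118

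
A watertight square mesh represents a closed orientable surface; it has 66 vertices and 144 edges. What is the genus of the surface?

Every face is a square and each edge borders two faces, so 4F = 2·144, giving F = 72.
χ = V − E + F = 66 − 144 + 72 = -6.
For a closed orientable surface χ = 2 − 2g, so g = (2 − (-6))/2 = 4.

4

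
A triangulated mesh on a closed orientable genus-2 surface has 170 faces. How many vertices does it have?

χ = 2 − 2·2 = -2, and every face is a triangle so 3F = 2E.
E = 3·170/2 = 255. Then V = -2 + E − F = -2 + 255 − 170 = 83.

83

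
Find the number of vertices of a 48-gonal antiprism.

An antiprism on an n-gon has two n-gon caps and 2n triangles: V = 2·48 = 96, E = 4·48 = 192, F = 2·48 + 2 = 98.

96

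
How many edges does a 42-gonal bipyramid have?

126

A bipyramid over an n-gon has 2n triangular faces and n + 2 vertices: V = 42 + 2 = 44, E = 3·42 = 126, F = 2·42 = 84.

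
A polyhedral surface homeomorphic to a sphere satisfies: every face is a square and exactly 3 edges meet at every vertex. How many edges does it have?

12

Each face has 4 edges and each edge borders two faces, so 2E = 4F.
Each vertex has degree 3, so 3V = 2E and hence V = 4F/3.
Euler: V − E + F = 2 ⇒ (4F/3) − (4F/2) + F = 2.
Multiply by 6: (8 − 12 + 6)F = 12, i.e. 2F = 12.
So F = 6, E = 4·6/2 = 12, V = 4·6/3 = 8.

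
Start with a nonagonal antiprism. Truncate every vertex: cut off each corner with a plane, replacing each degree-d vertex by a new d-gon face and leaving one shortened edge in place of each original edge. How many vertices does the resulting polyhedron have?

The base solid has V = 18, E = 36, F = 20.
Truncation replaces each original edge-end by a new vertex, so V′ = 2E = 72.
Each original edge survives, and each old vertex of degree d contributes d new edges; summing degrees gives Σd = 2E, so E′ = E + 2E = 3E = 108.
Each original face survives and each original vertex becomes one new face: F′ = F + V = 38.

72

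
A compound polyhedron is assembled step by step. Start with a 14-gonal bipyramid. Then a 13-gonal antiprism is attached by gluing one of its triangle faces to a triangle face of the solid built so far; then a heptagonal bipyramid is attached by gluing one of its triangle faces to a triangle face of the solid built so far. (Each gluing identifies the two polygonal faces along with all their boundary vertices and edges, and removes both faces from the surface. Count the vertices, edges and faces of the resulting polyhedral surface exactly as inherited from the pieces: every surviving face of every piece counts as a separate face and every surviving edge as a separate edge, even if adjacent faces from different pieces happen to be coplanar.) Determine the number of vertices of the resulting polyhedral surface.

A 14-gonal bipyramid: V=16, E=42, F=28.
Attach a 13-gonal antiprism (V=26, E=52, F=28) along a 3-gon: merge 3 vertices and 3 edges, delete both glued faces → V=39, E=91, F=54.
Attach a heptagonal bipyramid (V=9, E=21, F=14) along a 3-gon: merge 3 vertices and 3 edges, delete both glued faces → V=45, E=109, F=66.
Check: V − E + F = 45 − 109 + 66 = 2.

45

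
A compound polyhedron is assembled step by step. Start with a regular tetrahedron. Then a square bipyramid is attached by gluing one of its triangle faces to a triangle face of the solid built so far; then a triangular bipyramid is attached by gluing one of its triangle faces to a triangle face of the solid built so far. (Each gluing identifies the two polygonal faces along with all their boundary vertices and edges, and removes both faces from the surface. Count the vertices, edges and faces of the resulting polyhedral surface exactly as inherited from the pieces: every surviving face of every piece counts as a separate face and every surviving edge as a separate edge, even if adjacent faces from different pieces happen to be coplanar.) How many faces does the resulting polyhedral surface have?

A regular tetrahedron: V=4, E=6, F=4.
Attach a square bipyramid (V=6, E=12, F=8) along a 3-gon: merge 3 vertices and 3 edges, delete both glued faces → V=7, E=15, F=10.
Attach a triangular bipyramid (V=5, E=9, F=6) along a 3-gon: merge 3 vertices and 3 edges, delete both glued faces → V=9, E=21, F=14.
Check: V − E + F = 9 − 21 + 14 = 2.

14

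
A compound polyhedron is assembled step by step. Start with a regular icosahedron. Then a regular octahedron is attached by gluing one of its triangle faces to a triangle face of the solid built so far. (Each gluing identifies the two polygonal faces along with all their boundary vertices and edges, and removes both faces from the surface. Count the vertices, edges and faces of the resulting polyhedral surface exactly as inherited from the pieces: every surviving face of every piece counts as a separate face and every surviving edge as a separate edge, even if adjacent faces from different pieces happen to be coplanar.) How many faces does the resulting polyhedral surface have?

26

A regular icosahedron: V=12, E=30, F=20.
Attach a regular octahedron (V=6, E=12, F=8) along a 3-gon: merge 3 vertices and 3 edges, delete both glued faces → V=15, E=39, F=26.
Check: V − E + F = 15 − 39 + 26 = 2.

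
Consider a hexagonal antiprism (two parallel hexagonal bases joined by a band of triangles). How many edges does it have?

24

An antiprism on an n-gon has two n-gon caps and 2n triangles: V = 2·6 = 12, E = 4·6 = 24, F = 2·6 + 2 = 14.
Check: V − E + F = 12 − 24 + 14 = 2.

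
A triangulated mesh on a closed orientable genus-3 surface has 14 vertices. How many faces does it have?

χ = 2 − 2·3 = -4, and every face is a triangle so 3F = 2E.
V − E + F = -4 with E = 3F/2 gives 14 − (3/2 − 1)·F = -4, so F = 36 and E = 54.

36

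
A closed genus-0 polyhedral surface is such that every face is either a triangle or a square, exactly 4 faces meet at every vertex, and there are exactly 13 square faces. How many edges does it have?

38

Let x be the number of triangles; then F = 13 + x.
Edge–face incidences: 2E = 4·13 + 3·x = 52 + 3x.
Every vertex has degree 4, so 4V = 2E.
Euler: V − E + F = 2 ⇒ (2E)/4 − E + (13 + x) = 2.
Multiply by 8: 2·(2E) − 4·(2E) + 8·(13 + x) = 16, i.e. 104 + 8x − 2·(52 + 3x) = 16.
Collecting terms: 2x = 16, so x = 8.
Then 2E = 52 + 3·8 = 76, so E = 38, V = 2E/4 = 19, F = 13 + 8 = 21.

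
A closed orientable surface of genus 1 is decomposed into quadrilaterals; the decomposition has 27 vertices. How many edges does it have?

χ = 2 − 2·1 = 0, and every face is a square so 4F = 2E.
V − E + F = 0 with E = 4F/2 gives 27 − (4/2 − 1)·F = 0, so F = 27 and E = 54.

54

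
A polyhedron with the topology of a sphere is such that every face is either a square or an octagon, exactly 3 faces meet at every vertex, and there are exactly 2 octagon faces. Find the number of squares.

8

Let x be the number of squares; then F = 2 + x.
Edge–face incidences: 2E = 8·2 + 4·x = 16 + 4x.
Every vertex has degree 3, so 3V = 2E.
Euler: V − E + F = 2 ⇒ (2E)/3 − E + (2 + x) = 2.
Multiply by 6: 2·(2E) − 3·(2E) + 6·(2 + x) = 12, i.e. 12 + 6x − (16 + 4x) = 12.
Collecting terms: 2x − 4 = 12, so 2x = 16, so x = 8.
Then 2E = 16 + 4·8 = 48, so E = 24, V = 2E/3 = 16, F = 2 + 8 = 10.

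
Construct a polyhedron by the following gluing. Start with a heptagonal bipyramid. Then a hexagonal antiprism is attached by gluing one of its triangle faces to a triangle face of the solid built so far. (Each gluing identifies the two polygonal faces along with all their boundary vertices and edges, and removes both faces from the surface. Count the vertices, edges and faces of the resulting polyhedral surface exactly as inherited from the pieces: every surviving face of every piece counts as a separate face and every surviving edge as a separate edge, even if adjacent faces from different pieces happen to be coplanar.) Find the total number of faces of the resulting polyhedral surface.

A heptagonal bipyramid: V=9, E=21, F=14.
Attach a hexagonal antiprism (V=12, E=24, F=14) along a 3-gon: merge 3 vertices and 3 edges, delete both glued faces → V=18, E=42, F=26.
Check: V − E + F = 18 − 42 + 26 = 2.

26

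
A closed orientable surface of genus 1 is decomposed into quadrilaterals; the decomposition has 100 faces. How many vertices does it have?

100

χ = 2 − 2·1 = 0, and every face is a square so 4F = 2E.
E = 4·100/2 = 200. Then V = 0 + E − F = 0 + 200 − 100 = 100.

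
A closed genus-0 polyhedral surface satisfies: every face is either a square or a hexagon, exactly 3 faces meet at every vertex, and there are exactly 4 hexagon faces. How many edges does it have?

24

Let x be the number of squares; then F = 4 + x.
Edge–face incidences: 2E = 6·4 + 4·x = 24 + 4x.
Every vertex has degree 3, so 3V = 2E.
Euler: V − E + F = 2 ⇒ (2E)/3 − E + (4 + x) = 2.
Multiply by 6: 2·(2E) − 3·(2E) + 6·(4 + x) = 12, i.e. 24 + 6x − (24 + 4x) = 12.
Collecting terms: 2x = 12, so x = 6.
Then 2E = 24 + 4·6 = 48, so E = 24, V = 2E/3 = 16, F = 4 + 6 = 10.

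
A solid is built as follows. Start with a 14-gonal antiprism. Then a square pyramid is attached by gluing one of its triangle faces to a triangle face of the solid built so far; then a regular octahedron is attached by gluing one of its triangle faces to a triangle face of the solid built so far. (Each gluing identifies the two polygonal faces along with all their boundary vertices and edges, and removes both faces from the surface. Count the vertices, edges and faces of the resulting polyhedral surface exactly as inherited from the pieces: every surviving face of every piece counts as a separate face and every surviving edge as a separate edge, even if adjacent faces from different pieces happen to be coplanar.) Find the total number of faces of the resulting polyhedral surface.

A 14-gonal antiprism: V=28, E=56, F=30.
Attach a square pyramid (V=5, E=8, F=5) along a 3-gon: merge 3 vertices and 3 edges, delete both glued faces → V=30, E=61, F=33.
Attach a regular octahedron (V=6, E=12, F=8) along a 3-gon: merge 3 vertices and 3 edges, delete both glued faces → V=33, E=70, F=39.
Check: V − E + F = 33 − 70 + 39 = 2.

39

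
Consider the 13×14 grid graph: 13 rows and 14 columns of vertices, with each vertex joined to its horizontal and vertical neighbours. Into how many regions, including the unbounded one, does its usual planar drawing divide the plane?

157

The grid has V = 13·14 = 182 vertices and E = 13·13 + 14·12 = 337 edges.
F = 2 − V + E = 2 − 182 + 337 = 157.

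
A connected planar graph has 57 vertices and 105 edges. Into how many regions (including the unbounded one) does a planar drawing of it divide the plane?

50

Euler's formula for a connected plane graph: V − E + F = 2, so F = 2 − 57 + 105 = 50.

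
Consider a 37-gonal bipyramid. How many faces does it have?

74

A bipyramid over an n-gon has 2n triangular faces and n + 2 vertices: V = 37 + 2 = 39, E = 3·37 = 111, F = 2·37 = 74.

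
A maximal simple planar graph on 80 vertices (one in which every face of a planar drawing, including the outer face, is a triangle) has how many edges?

234

In a plane triangulation 3F = 2E and V − E + F = 2, so E = 3V − 6 = 3·80 − 6 = 234.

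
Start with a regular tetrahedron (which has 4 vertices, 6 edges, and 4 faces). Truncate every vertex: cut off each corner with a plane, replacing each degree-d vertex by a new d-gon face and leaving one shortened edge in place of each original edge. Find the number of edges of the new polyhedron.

18

Truncation replaces each original edge-end by a new vertex, so V′ = 2E = 12.
Each original edge survives, and each old vertex of degree d contributes d new edges; summing degrees gives Σd = 2E, so E′ = E + 2E = 3E = 18.
Each original face survives and each original vertex becomes one new face: F′ = F + V = 8.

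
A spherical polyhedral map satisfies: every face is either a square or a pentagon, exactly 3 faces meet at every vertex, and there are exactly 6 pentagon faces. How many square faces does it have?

3

Let x be the number of squares; then F = 6 + x.
Edge–face incidences: 2E = 5·6 + 4·x = 30 + 4x.
Every vertex has degree 3, so 3V = 2E.
Euler: V − E + F = 2 ⇒ (2E)/3 − E + (6 + x) = 2.
Multiply by 6: 2·(2E) − 3·(2E) + 6·(6 + x) = 12, i.e. 36 + 6x − (30 + 4x) = 12.
Collecting terms: 2x + 6 = 12, so 2x = 6, so x = 3.
Then 2E = 30 + 4·3 = 42, so E = 21, V = 2E/3 = 14, F = 6 + 3 = 9.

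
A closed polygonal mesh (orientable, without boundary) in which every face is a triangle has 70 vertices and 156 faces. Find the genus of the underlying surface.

Every face is a triangle, so 2E = 3·156 = 468, giving E = 234.
χ = V − E + F = 70 − 234 + 156 = -8.
For a closed orientable surface χ = 2 − 2g, so g = (2 − (-8))/2 = 5.

5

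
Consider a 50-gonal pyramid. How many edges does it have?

A pyramid on an n-gon base has one n-gon and n triangles: V = 50 + 1 = 51, E = 2·50 = 100, F = 50 + 1 = 51.

100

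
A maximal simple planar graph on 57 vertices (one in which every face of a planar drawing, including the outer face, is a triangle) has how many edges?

In a plane triangulation 3F = 2E and V − E + F = 2, so E = 3V − 6 = 3·57 − 6 = 165.

165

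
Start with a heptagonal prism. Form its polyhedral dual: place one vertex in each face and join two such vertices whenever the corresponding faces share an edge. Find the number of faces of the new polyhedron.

14

The base solid has V = 14, E = 21, F = 9.
The dual swaps V and F and preserves E: V′ = F = 9, E′ = E = 21, F′ = V = 14.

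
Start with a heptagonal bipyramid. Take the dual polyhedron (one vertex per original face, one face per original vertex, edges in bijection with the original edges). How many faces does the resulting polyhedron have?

The base solid has V = 9, E = 21, F = 14.
The dual swaps V and F and preserves E: V′ = F = 14, E′ = E = 21, F′ = V = 9.

9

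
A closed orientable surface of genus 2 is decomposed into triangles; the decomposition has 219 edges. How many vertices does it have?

χ = 2 − 2·2 = -2, and every face is a triangle so 3F = 2E.
F = 2E/3 = 146. Then V = -2 + E − F = -2 + 219 − 146 = 71.

71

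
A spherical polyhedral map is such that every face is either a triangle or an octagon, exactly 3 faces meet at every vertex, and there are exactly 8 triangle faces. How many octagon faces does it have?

6

Let x be the number of octagons; then F = 8 + x.
Edge–face incidences: 2E = 3·8 + 8·x = 24 + 8x.
Every vertex has degree 3, so 3V = 2E.
Euler: V − E + F = 2 ⇒ (2E)/3 − E + (8 + x) = 2.
Multiply by 6: 2·(2E) − 3·(2E) + 6·(8 + x) = 12, i.e. 48 + 6x − (24 + 8x) = 12.
Collecting terms: −2x + 24 = 12, so −2x = −12, so x = 6.
Then 2E = 24 + 8·6 = 72, so E = 36, V = 2E/3 = 24, F = 8 + 6 = 14.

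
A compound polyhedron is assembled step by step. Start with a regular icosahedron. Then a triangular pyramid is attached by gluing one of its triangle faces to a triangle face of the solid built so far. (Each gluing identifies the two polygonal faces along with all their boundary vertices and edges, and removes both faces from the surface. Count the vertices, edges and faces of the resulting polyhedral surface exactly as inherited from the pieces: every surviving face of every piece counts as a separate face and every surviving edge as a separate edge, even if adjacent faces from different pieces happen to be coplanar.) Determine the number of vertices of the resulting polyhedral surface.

13

A regular icosahedron: V=12, E=30, F=20.
Attach a triangular pyramid (V=4, E=6, F=4) along a 3-gon: merge 3 vertices and 3 edges, delete both glued faces → V=13, E=33, F=22.
Check: V − E + F = 13 − 33 + 22 = 2.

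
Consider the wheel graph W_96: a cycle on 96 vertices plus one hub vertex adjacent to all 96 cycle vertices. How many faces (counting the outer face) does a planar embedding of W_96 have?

97

W_96 has V = 96 + 1 = 97 vertices and E = 2·96 = 192 edges.
By Euler's formula F = 2 − V + E = 2 − 97 + 192 = 97.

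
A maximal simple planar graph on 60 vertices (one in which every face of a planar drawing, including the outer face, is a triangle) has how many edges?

In a plane triangulation 3F = 2E and V − E + F = 2, so E = 3V − 6 = 3·60 − 6 = 174.

174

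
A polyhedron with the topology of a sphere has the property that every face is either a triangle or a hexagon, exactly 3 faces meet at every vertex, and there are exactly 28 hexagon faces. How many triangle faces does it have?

4

Let x be the number of triangles; then F = 28 + x.
Edge–face incidences: 2E = 6·28 + 3·x = 168 + 3x.
Every vertex has degree 3, so 3V = 2E.
Euler: V − E + F = 2 ⇒ (2E)/3 − E + (28 + x) = 2.
Multiply by 6: 2·(2E) − 3·(2E) + 6·(28 + x) = 12, i.e. 168 + 6x − (168 + 3x) = 12.
Collecting terms: 3x = 12, so x = 4.
Then 2E = 168 + 3·4 = 180, so E = 90, V = 2E/3 = 60, F = 28 + 4 = 32.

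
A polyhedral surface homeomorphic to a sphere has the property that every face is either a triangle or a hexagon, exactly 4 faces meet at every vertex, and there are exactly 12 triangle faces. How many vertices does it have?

Let x be the number of hexagons; then F = 12 + x.
Edge–face incidences: 2E = 3·12 + 6·x = 36 + 6x.
Every vertex has degree 4, so 4V = 2E.
Euler: V − E + F = 2 ⇒ (2E)/4 − E + (12 + x) = 2.
Multiply by 8: 2·(2E) − 4·(2E) + 8·(12 + x) = 16, i.e. 96 + 8x − 2·(36 + 6x) = 16.
Collecting terms: −4x + 24 = 16, so −4x = −8, so x = 2.
Then 2E = 36 + 6·2 = 48, so E = 24, V = 2E/4 = 12, F = 12 + 2 = 14.

12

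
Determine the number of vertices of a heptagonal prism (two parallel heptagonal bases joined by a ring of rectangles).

14

A prism on an n-gon has two n-gon bases and n rectangular sides: V = 2·7 = 14, E = 3·7 = 21, F = 7 + 2 = 9.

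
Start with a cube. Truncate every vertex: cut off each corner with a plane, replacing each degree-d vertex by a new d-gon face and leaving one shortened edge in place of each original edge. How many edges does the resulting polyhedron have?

36

The base solid has V = 8, E = 12, F = 6.
Truncation replaces each original edge-end by a new vertex, so V′ = 2E = 24.
Each original edge survives, and each old vertex of degree d contributes d new edges; summing degrees gives Σd = 2E, so E′ = E + 2E = 3E = 36.
Each original face survives and each original vertex becomes one new face: F′ = F + V = 14.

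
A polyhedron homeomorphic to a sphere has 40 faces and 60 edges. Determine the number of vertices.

Here V − E + F = 2.
V = 2 + E − F = 2 + 60 − 40 = 22.

22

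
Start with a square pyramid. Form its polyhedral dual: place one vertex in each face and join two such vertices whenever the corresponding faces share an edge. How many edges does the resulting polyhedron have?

8

The base solid has V = 5, E = 8, F = 5.
The dual swaps V and F and preserves E: V′ = F = 5, E′ = E = 8, F′ = V = 5.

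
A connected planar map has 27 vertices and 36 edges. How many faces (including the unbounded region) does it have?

11

Euler's formula for a connected plane graph: V − E + F = 2, so F = 2 − 27 + 36 = 11.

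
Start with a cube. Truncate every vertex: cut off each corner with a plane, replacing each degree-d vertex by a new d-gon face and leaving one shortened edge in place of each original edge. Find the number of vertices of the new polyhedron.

24

The base solid has V = 8, E = 12, F = 6.
Truncation replaces each original edge-end by a new vertex, so V′ = 2E = 24.
Each original edge survives, and each old vertex of degree d contributes d new edges; summing degrees gives Σd = 2E, so E′ = E + 2E = 3E = 36.
Each original face survives and each original vertex becomes one new face: F′ = F + V = 14.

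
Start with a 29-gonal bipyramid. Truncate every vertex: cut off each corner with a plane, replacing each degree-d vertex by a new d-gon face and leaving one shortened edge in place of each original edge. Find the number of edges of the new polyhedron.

261

The base solid has V = 31, E = 87, F = 58.
Truncation replaces each original edge-end by a new vertex, so V′ = 2E = 174.
Each original edge survives, and each old vertex of degree d contributes d new edges; summing degrees gives Σd = 2E, so E′ = E + 2E = 3E = 261.
Each original face survives and each original vertex becomes one new face: F′ = F + V = 89.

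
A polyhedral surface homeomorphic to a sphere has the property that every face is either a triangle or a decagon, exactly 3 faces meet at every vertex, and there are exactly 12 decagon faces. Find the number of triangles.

Let x be the number of triangles; then F = 12 + x.
Edge–face incidences: 2E = 10·12 + 3·x = 120 + 3x.
Every vertex has degree 3, so 3V = 2E.
Euler: V − E + F = 2 ⇒ (2E)/3 − E + (12 + x) = 2.
Multiply by 6: 2·(2E) − 3·(2E) + 6·(12 + x) = 12, i.e. 72 + 6x − (120 + 3x) = 12.
Collecting terms: 3x − 48 = 12, so 3x = 60, so x = 20.
Then 2E = 120 + 3·20 = 180, so E = 90, V = 2E/3 = 60, F = 12 + 20 = 32.

20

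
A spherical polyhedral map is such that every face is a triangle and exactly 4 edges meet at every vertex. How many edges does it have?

12

Each face has 3 edges and each edge borders two faces, so 2E = 3F.
Each vertex has degree 4, so 4V = 2E and hence V = 3F/4.
Euler: V − E + F = 2 ⇒ (3F/4) − (3F/2) + F = 2.
Multiply by 8: (6 − 12 + 8)F = 16, i.e. 2F = 16.
So F = 8, E = 3·8/2 = 12, V = 3·8/4 = 6.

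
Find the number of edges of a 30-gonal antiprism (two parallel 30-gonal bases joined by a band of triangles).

120

An antiprism on an n-gon has two n-gon caps and 2n triangles: V = 2·30 = 60, E = 4·30 = 120, F = 2·30 + 2 = 62.
Check: V − E + F = 60 − 120 + 62 = 2.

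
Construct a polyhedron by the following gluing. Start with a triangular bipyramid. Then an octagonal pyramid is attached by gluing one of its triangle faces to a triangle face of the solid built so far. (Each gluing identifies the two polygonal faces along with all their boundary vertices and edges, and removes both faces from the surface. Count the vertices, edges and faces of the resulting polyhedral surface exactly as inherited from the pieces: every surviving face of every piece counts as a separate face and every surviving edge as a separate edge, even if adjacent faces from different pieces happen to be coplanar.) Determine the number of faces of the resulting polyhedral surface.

13

A triangular bipyramid: V=5, E=9, F=6.
Attach an octagonal pyramid (V=9, E=16, F=9) along a 3-gon: merge 3 vertices and 3 edges, delete both glued faces → V=11, E=22, F=13.
Check: V − E + F = 11 − 22 + 13 = 2.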